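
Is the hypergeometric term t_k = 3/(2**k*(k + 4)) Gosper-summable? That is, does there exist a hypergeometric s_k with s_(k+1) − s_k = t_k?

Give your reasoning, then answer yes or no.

No — key equation has no polynomial f.

t_(k+1)/t_k = (k + 4)/(2*(k + 5)).
A = k/2 + 2, B = k + 5, C = 1.
f must satisfy (k/2 + 2)·f(k+1) − (k + 4)·f(k) = 1.
Bound: deg f ≤ -1.
Bound -1 < 0, so the key equation has no polynomial solution.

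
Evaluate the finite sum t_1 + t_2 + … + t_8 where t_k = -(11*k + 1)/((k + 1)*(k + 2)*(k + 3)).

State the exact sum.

The ratio is (k + 1)*(11*k + 12)/((k + 4)*(11*k + 1)).
Factor: A=k + 1; B=k + 4; C=k + 1/11.
Solve (k + 1)·f(k+1) − (k + 3)·f(k) = k + 1/11.
Degrees (1,1,1) ⇒ d ≤ 2.
Solve for f: f(k) = k*(3*k - 2)/11 (degree 2 ≤ 2).
So s_k = (B(k−1)f/C)·t_k = (k*(k + 3)*(3*k - 2)/(11*k + 1))·t_k = k*(2 - 3*k)/((k + 1)*(k + 2)).
s_(k+1) − s_k = (-11*k - 1)/(k**3 + 6*k**2 + 11*k + 6) = t_k.
Telescoping: Σ = s_(9) − s_(1) = -45/22 − (-1/6) = -62/33.

Σ = -62/33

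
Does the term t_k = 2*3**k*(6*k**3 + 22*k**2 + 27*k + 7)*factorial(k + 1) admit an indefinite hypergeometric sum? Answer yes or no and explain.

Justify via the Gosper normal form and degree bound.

t_(k+1)/t_k = 3*(6*k**4 + 52*k**3 + 169*k**2 + 240*k + 124)/(6*k**3 + 22*k**2 + 27*k + 7).
Factor: A=3*k + 6; B=1; C=k**3 + 11*k**2/3 + 9*k/2 + 7/6.
Need (3*k + 6)·f(k+1) − (1)·f(k) = k**3 + 11*k**2/3 + 9*k/2 + 7/6.
Degrees (1,0,3) ⇒ d ≤ 2.
Solving with deg f ≤ 2: f(k) = (2*k**2 - 1)/6.
Then R = B(k−1)f/C = (2*k**2 - 1)/(6*k**3 + 22*k**2 + 27*k + 7), so s_k = R(k)·t_k = 2*3**k*(2*k**2 - 1)*factorial(k + 1).
Check: Δs_k = 2*3**k*(6*k**3 + 22*k**2 + 27*k + 7)*factorial(k + 1). ✓

Yes. s_k = 2*3**k*(2*k**2 - 1)*factorial(k + 1).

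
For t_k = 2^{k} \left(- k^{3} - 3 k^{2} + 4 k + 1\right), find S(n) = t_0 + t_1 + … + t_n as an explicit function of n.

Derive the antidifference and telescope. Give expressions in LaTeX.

Ratio r(k) = 2*(k**3 + 6*k**2 + 5*k - 1)/(k**3 + 3*k**2 - 4*k - 1).
Normal form (A,B,C) = (2, 1, k**3 + 3*k**2 - 4*k - 1).
f must satisfy (2)·f(k+1) − (1)·f(k) = k**3 + 3*k**2 - 4*k - 1.
deg f ≤ 3 (via 0,0,3).
Solve for f: f(k) = k**3 - 3*k**2 + 2*k - 1 (degree 3 ≤ 3).
Get s_k = R·t_k = 2**k*(-k**3 + 3*k**2 - 2*k + 1) with R(k) = B(k−1)f(k)/C(k) = (k**3 - 3*k**2 + 2*k - 1)/(k**3 + 3*k**2 - 4*k - 1).
s_(k+1) − s_k = 2**k*(-k**3 - 3*k**2 + 4*k + 1) = t_k.
Telescope: S(n) = s_(n+1) − s_(0) = 2**(n + 1)*(-n**3 + n + 1) − (1) = -2**(n + 1)*n**3 + 2**(n + 1)*n + 2**(n + 1) - 1.

S(n) = - 2^{n + 1} n^{3} + 2^{n + 1} n + 2^{n + 1} - 1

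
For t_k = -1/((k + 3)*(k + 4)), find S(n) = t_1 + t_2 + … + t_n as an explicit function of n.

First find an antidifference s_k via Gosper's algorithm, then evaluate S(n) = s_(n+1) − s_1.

The ratio is (k + 3)/(k + 5).
Take A(k)=k + 3, B(k)=k + 5, C(k)=1.
Set up (k + 3)·f(k+1) − (k + 4)·f(k) − (1) = 0.
From deg A=1, deg B=1, deg C=0: d=1.
Solve for f: f(k) = k/3 (degree 1 ≤ 1).
Certificate R = B(k−1)f/C = k*(k + 4)/3 gives s_k = -k/(3*k + 9).
Δs = -1/(k**2 + 7*k + 12), as required.
Telescope: S(n) = s_(n+1) − s_(1) = (-n - 1)/(3*(n + 4)) − (-1/12) = -n/(4*n + 16).

S(n) = -n/(4*n + 16)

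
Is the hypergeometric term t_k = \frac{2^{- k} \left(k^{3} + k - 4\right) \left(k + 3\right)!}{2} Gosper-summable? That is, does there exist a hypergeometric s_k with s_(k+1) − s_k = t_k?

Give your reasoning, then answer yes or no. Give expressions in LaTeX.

Compute t_(k+1)/t_k: get (k + 4)*(k + (k + 1)**3 - 3)/(2*(k**3 + k - 4)).
Gosper form: A/B · C(k+1)/C(k) with A=k/2 + 2, B=1, C=k**3 + k - 4.
f must satisfy (k/2 + 2)·f(k+1) − (1)·f(k) = k**3 + k - 4.
Degrees (1,0,3) ⇒ d ≤ 2.
Coefficient equations give f(k) = 2*(k - 2)**2.
So s_k = (B(k−1)f/C)·t_k = (2*(k - 2)**2/(k**3 + k - 4))·t_k = (k - 2)**2*factorial(k + 3)/2**k.
s_(k+1) − s_k = (k**3 + k - 4)*factorial(k + 3)/(2*2**k) = t_k.

Yes. s_k = 2^{- k} \left(k - 2\right)^{2} \left(k + 3\right)!.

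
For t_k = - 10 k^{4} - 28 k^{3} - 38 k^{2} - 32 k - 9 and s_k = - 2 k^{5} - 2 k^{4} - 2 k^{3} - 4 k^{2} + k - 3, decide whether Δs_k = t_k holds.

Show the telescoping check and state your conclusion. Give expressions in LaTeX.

s_(k+1) = -2*k**5 - 12*k**4 - 30*k**3 - 42*k**2 - 31*k - 12
s_(k+1) − s_k = -10*k**4 - 28*k**3 - 38*k**2 - 32*k - 9
(s_(k+1) − s_k) − t_k = 0

valid; difference matches t_k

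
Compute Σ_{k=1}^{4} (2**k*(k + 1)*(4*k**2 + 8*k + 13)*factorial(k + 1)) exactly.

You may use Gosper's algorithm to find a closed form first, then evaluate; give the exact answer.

Σ = 1105904

Ratio r(k) = (k + 2)**2*(16*k + 8*(k + 1)**2 + 42)/((k + 1)*(4*k**2 + 8*k + 13)).
Normal form (A,B,C) = (2*k + 4, 1, k**3 + 3*k**2 + 21*k/4 + 13/4).
Set up (2*k + 4)·f(k+1) − (1)·f(k) − (k**3 + 3*k**2 + 21*k/4 + 13/4) = 0.
From deg A=1, deg B=0, deg C=3: d=2.
Solve for f: f(k) = (2*k**2 - k + 3)/4 (degree 2 ≤ 2).
Then R = B(k−1)f/C = (2*k**2 - k + 3)/((k + 1)*(4*k**2 + 8*k + 13)), so s_k = R(k)·t_k = 2**k*(2*k**2 - k + 3)*factorial(k + 1).
Verify: 2**k*(k + 1)*(4*k**2 + 8*k + 13)*factorial(k + 1) matches t_k.
Σ_(k=1)^(4) t_k = s_(5) − s_(1) = 1105920 − (16) = 1105904.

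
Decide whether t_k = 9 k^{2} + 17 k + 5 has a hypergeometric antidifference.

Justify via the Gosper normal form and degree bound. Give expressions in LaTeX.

The ratio is (9*k**2 + 35*k + 31)/(9*k**2 + 17*k + 5).
So A=1 and B=1, with C=k**2 + 17*k/9 + 5/9.
Set up (1)·f(k+1) − (1)·f(k) − (k**2 + 17*k/9 + 5/9) = 0.
d = 3 from the (0,0,2) case.
Solving with deg f ≤ 3: f(k) = k*(3*k**2 + 4*k - 2)/9.
Get s_k = R·t_k = k*(3*k**2 + 4*k - 2) with R(k) = B(k−1)f(k)/C(k) = k*(3*k**2 + 4*k - 2)/(9*k**2 + 17*k + 5).
Verify: 9*k**2 + 17*k + 5 matches t_k.

Yes. s_k = k \left(3 k^{2} + 4 k - 2\right).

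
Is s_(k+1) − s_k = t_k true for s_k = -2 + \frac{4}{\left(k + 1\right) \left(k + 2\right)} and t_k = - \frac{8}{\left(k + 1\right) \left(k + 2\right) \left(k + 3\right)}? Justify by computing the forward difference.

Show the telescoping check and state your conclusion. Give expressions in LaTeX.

s_(k+1) = -2 + 4/((k + 2)*(k + 3))
s_(k+1) − s_k = -8/(k**3 + 6*k**2 + 11*k + 6)
(s_(k+1) − s_k) − t_k = 0

valid (s_(k+1) − s_k reduces to t_k)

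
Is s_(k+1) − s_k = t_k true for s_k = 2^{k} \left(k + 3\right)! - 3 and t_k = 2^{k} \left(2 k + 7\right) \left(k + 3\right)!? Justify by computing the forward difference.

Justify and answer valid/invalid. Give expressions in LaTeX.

s_(k+1) = 2**(k + 1)*factorial(k + 4) - 3
s_(k+1) − s_k = 2**k*(2*k + 7)*factorial(k + 3)
(s_(k+1) − s_k) − t_k = 0

Valid — Δs_k = t_k.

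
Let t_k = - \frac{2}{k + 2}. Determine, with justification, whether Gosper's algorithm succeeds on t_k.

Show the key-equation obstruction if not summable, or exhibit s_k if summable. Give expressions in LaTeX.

Compute t_(k+1)/t_k: get (k + 2)/(k + 3).
Factor: A=k + 2; B=k + 3; C=1.
Key eq: (k + 2)·f(k+1) = (k + 2)·f(k) + (1).
From deg A=1, deg B=1, deg C=0: d=0.
Write f(k) = c0. Then LHS − RHS = -1, requiring -1 = 0: contradictory. No certificate.

No — the linear system for f has no solution.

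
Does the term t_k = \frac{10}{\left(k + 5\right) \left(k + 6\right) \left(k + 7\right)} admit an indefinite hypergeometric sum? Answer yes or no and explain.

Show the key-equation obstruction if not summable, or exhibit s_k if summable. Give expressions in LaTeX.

t_(k+1)/t_k = (k + 5)/(k + 8).
Normal form (A,B,C) = (k + 5, k + 8, 1).
Solve (k + 5)·f(k+1) − (k + 7)·f(k) = 1.
From deg A=1, deg B=1, deg C=0: d=2.
Solving with deg f ≤ 2: f(k) = k*(k + 11)/60.
So s_k = (B(k−1)f/C)·t_k = (k*(k + 7)*(k + 11)/60)·t_k = k*(k + 11)/(6*(k + 5)*(k + 6)).
s_(k+1) − s_k = 10/(k**3 + 18*k**2 + 107*k + 210) = t_k.

Yes. s_k = \frac{k \left(k + 11\right)}{6 \left(k + 5\right) \left(k + 6\right)}.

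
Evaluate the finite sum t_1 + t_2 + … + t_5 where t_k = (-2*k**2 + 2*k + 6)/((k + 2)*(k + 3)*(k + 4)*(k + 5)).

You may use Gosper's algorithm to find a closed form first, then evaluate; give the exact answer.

t_(k+1)/t_k = (k + 2)*(k - (k + 1)**2 + 4)/((k + 6)*(-k**2 + k + 3)).
Factor: A=k + 2; B=k + 6; C=k**2 - k - 3.
f must satisfy (k + 2)·f(k+1) − (k + 5)·f(k) = k**2 - k - 3.
From deg A=1, deg B=1, deg C=2: d=3.
Solving with deg f ≤ 3: f(k) = k*(k**2 - 15*k - 22)/24.
Certificate R = B(k−1)f/C = k*(k + 5)*(k**2 - 15*k - 22)/(24*(k**2 - k - 3)) gives s_k = k*(-k**2 + 15*k + 22)/(12*(k + 2)*(k + 3)*(k + 4)).
Verify: 2*(-k**2 + k + 3)/(k**4 + 14*k**3 + 71*k**2 + 154*k + 120) matches t_k.
Sum = s_(6) − s_(1); s_(6) = 19/360, s_(1) = 1/20 ⇒ 1/360.

Σ = 1/360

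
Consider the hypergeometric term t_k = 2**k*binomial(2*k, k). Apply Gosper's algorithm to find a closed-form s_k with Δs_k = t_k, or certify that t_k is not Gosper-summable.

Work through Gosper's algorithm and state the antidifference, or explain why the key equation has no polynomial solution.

Ratio r(k) = 4*(2*k + 1)/(k + 1).
A = 8*k + 4, B = k + 1, C = 1.
Key eq: (8*k + 4)·f(k+1) = (k)·f(k) + (1).
Bound: deg f ≤ -1.
d = -1 < 0 ⇒ no nonzero polynomial f; not summable.

none (Gosper's algorithm certifies no s_k)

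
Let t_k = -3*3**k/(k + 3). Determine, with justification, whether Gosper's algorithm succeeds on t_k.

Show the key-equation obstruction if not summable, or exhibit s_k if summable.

No — negative degree bound, so no certificate f.

r(k) = 3*(k + 3)/(k + 4) after simplifying.
Take A(k)=3*k + 9, B(k)=k + 4, C(k)=1.
f must satisfy (3*k + 9)·f(k+1) − (k + 3)·f(k) = 1.
deg f ≤ -1 (via 1,1,0).
deg f ≤ -1 is impossible — no certificate.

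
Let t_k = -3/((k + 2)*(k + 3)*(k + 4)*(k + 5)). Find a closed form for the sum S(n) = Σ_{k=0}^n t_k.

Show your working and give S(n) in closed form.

S(n) = (-n**3 - 12*n**2 - 47*n - 36)/(24*(n**3 + 12*n**2 + 47*n + 60))

The ratio is (k + 2)/(k + 6).
A = k + 2, B = k + 6, C = 1.
Key eq: (k + 2)·f(k+1) = (k + 5)·f(k) + (1).
deg f ≤ 3 (via 1,1,0).
Match coefficients ⇒ f(k) = k*(k**2 + 9*k + 26)/72.
Get s_k = R·t_k = k*(-k**2 - 9*k - 26)/(24*(k + 2)*(k + 3)*(k + 4)) with R(k) = B(k−1)f(k)/C(k) = k*(k + 5)*(k**2 + 9*k + 26)/72.
Δs = -3/(k**4 + 14*k**3 + 71*k**2 + 154*k + 120), as required.
Σ_(k=0)^n t_k = s_(n+1) − s_(0) = ((-n**3 - 12*n**2 - 47*n - 36)/(24*(n**3 + 12*n**2 + 47*n + 60))) − (0), i.e. (-n**3 - 12*n**2 - 47*n - 36)/(24*(n**3 + 12*n**2 + 47*n + 60)).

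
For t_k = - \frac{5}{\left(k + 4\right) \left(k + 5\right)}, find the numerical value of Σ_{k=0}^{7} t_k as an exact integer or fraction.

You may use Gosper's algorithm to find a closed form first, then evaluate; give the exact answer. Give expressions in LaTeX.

Compute t_(k+1)/t_k: get (k + 4)/(k + 6).
Gosper form: A/B · C(k+1)/C(k) with A=k + 4, B=k + 6, C=1.
Key eq: (k + 4)·f(k+1) = (k + 5)·f(k) + (1).
deg f ≤ 1 (via 1,1,0).
Solving with deg f ≤ 1: f(k) = k/4.
Certificate R = B(k−1)f/C = k*(k + 5)/4 gives s_k = -5*k/(4*k + 16).
s_(k+1) − s_k = -5/(k**2 + 9*k + 20) = t_k.
Sum = s_(8) − s_(0); s_(8) = -5/6, s_(0) = 0 ⇒ -5/6.

Σ = -5/6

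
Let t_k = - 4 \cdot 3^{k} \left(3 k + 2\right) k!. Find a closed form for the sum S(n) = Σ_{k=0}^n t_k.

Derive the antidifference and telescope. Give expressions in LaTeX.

Ratio r(k) = 3*(k + 1)*(3*k + 5)/(3*k + 2).
Gosper form: A/B · C(k+1)/C(k) with A=3*k + 3, B=1, C=k + 2/3.
f must satisfy (3*k + 3)·f(k+1) − (1)·f(k) = k + 2/3.
d = 0 from the (1,0,1) case.
Coefficient equations give f(k) = 1/3.
Then R = B(k−1)f/C = 1/(3*k + 2), so s_k = R(k)·t_k = -4*3**k*factorial(k).
Δs = -4*3**k*(3*k + 2)*factorial(k), as required.
Σ_(k=0)^n t_k = s_(n+1) − s_(0) = (-12*3**n*factorial(n + 1)) − (-4), i.e. -12*3**n*factorial(n + 1) + 4.

S(n) = - 12 \cdot 3^{n} \left(n + 1\right)! + 4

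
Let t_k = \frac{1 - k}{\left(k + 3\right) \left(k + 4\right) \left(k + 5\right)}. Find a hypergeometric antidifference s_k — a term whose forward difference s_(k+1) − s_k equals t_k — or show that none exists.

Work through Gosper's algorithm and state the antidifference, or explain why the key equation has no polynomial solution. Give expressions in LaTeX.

s_k = \frac{k \left(5 - k\right)}{12 \left(k + 3\right) \left(k + 4\right)}

Ratio r(k) = k*(k + 3)/((k - 1)*(k + 6)).
So A=k + 3 and B=k + 6, with C=k - 1.
f must satisfy (k + 3)·f(k+1) − (k + 5)·f(k) = k - 1.
Bound: deg f ≤ 2.
Solving with deg f ≤ 2: f(k) = k*(k - 5)/12.
So s_k = (B(k−1)f/C)·t_k = (k*(k - 5)*(k + 5)/(12*(k - 1)))·t_k = k*(5 - k)/(12*(k + 3)*(k + 4)).
Verify: (1 - k)/(k**3 + 12*k**2 + 47*k + 60) matches t_k.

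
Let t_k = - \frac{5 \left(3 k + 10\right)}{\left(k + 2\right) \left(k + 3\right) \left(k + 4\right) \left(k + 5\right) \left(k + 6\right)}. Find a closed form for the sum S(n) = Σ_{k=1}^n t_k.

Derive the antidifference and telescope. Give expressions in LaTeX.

S(n) = \frac{n \left(- n^{2} - 14 n - 63\right)}{18 \left(n^{3} + 14 n^{2} + 63 n + 90\right)}

t_(k+1)/t_k = (k + 2)*(3*k + 13)/((k + 7)*(3*k + 10)).
So A=k + 2 and B=k + 7, with C=k + 10/3.
Solve (k + 2)·f(k+1) − (k + 6)·f(k) = k + 10/3.
Bound: deg f ≤ 4.
Match coefficients ⇒ f(k) = k*(k + 3)*(k**2 + 11*k + 38)/120.
Certificate R = B(k−1)f/C = k*(k + 3)*(k + 6)*(k**2 + 11*k + 38)/(40*(3*k + 10)) gives s_k = k*(-k**2 - 11*k - 38)/(8*(k**3 + 11*k**2 + 38*k + 40)).
Check: Δs_k = 5*(-3*k - 10)/(k**5 + 20*k**4 + 155*k**3 + 580*k**2 + 1044*k + 720). ✓
Telescope: S(n) = s_(n+1) − s_(1) = (-n**3 - 14*n**2 - 63*n - 50)/(8*(n**3 + 14*n**2 + 63*n + 90)) − (-5/72) = n*(-n**2 - 14*n - 63)/(18*(n**3 + 14*n**2 + 63*n + 90)).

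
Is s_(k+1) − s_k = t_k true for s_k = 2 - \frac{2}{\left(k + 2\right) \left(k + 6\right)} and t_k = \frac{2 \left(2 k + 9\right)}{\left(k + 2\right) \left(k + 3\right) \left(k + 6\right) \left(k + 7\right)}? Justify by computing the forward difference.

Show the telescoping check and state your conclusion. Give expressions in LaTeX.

s_(k+1) = 2 - 2/((k + 3)*(k + 7))
s_(k+1) − s_k = 2*(2*k + 9)/(k**4 + 18*k**3 + 113*k**2 + 288*k + 252)
(s_(k+1) − s_k) − t_k = 0

valid (s_(k+1) − s_k reduces to t_k)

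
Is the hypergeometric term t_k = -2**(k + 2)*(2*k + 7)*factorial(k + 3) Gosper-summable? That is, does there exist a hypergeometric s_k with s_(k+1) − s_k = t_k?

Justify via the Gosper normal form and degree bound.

Yes. s_k = -2**(k + 2)*factorial(k + 3).

Step 1: r(k) = 2*(k + 4)*(2*k + 9)/(2*k + 7).
A = 2*k + 8, B = 1, C = k + 7/2.
Set up (2*k + 8)·f(k+1) − (1)·f(k) − (k + 7/2) = 0.
d = 0 from the (1,0,1) case.
Coefficient equations give f(k) = 1/2.
R(k) = B(k−1)·f(k)/C(k) = 1/(2*k + 7); s_k = R·t_k = -2**(k + 2)*factorial(k + 3).
s_(k+1) − s_k = -2**(k + 2)*(2*k + 7)*factorial(k + 3) = t_k.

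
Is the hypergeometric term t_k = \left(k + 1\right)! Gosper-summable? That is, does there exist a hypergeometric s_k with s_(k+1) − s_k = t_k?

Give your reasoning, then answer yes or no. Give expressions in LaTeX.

Step 1: r(k) = k + 2.
Gosper form: A/B · C(k+1)/C(k) with A=k + 2, B=1, C=1.
Need (k + 2)·f(k+1) − (1)·f(k) = 1.
Degrees (1,0,0) ⇒ d ≤ -1.
d = -1 < 0 ⇒ no nonzero polynomial f; not summable.

No — negative degree bound, so no certificate f.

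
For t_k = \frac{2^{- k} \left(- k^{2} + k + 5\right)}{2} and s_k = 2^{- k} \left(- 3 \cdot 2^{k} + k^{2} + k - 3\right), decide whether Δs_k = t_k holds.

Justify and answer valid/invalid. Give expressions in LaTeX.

valid (s_(k+1) − s_k reduces to t_k)

s_(k+1) = (-6*2**k + k + (k + 1)**2 - 2)/(2*2**k)
s_(k+1) − s_k = (-k**2 + k + 5)/(2*2**k)
(s_(k+1) − s_k) − t_k = 0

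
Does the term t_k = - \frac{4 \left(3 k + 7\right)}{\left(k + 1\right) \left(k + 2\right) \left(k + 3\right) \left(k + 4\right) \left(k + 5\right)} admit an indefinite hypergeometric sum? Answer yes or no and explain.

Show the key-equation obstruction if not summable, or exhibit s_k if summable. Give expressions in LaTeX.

r(k) = (k + 1)*(3*k + 10)/((k + 6)*(3*k + 7)) after simplifying.
So A=k + 1 and B=k + 6, with C=k + 7/3.
f must satisfy (k + 1)·f(k+1) − (k + 5)·f(k) = k + 7/3.
From deg A=1, deg B=1, deg C=1: d=4.
Coefficient equations give f(k) = k*(k + 2)*(k**2 + 8*k + 19)/36.
Certificate R = B(k−1)f/C = k*(k + 2)*(k + 5)*(k**2 + 8*k + 19)/(12*(3*k + 7)) gives s_k = k*(-k**2 - 8*k - 19)/(3*(k**3 + 8*k**2 + 19*k + 12)).
Δs = 4*(-3*k - 7)/(k**5 + 15*k**4 + 85*k**3 + 225*k**2 + 274*k + 120), as required.

Yes. s_k = \frac{k \left(- k^{2} - 8 k - 19\right)}{3 \left(k^{3} + 8 k^{2} + 19 k + 12\right)}.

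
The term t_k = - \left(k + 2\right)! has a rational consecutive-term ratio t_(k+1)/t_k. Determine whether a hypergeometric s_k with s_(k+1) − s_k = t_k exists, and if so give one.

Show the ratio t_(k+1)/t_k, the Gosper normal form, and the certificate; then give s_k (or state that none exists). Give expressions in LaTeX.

Ratio r(k) = k + 3.
A = k + 3, B = 1, C = 1.
Solve (k + 3)·f(k+1) − (1)·f(k) = 1.
Degrees (1,0,0) ⇒ d ≤ -1.
deg f ≤ -1 is impossible — no certificate.

not Gosper-summable; s_k does not exist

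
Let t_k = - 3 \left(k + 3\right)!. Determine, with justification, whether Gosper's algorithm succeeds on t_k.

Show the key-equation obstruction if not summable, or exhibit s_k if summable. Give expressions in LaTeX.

Ratio r(k) = k + 4.
A = k + 4, B = 1, C = 1.
Key eq: (k + 4)·f(k+1) = (1)·f(k) + (1).
d = -1 from the (1,0,0) case.
deg f ≤ -1 is impossible — no certificate.

No — negative degree bound, so no certificate f.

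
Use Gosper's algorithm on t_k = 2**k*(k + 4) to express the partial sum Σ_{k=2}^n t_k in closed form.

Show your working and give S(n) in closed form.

Step 1: r(k) = 2*(k + 5)/(k + 4).
Gosper form: A/B · C(k+1)/C(k) with A=2, B=1, C=k + 4.
Key eq: (2)·f(k+1) = (1)·f(k) + (k + 4).
From deg A=0, deg B=0, deg C=1: d=1.
Match coefficients ⇒ f(k) = k + 2.
So s_k = (B(k−1)f/C)·t_k = ((k + 2)/(k + 4))·t_k = 2**k*(k + 2).
s_(k+1) − s_k = 2**k*(k + 4) = t_k.
Evaluate: s_(n+1) = 2**(n + 1)*(n + 3); subtract s_(2) = 16 ⇒ S(n) = 2*2**n*n + 6*2**n - 16.

S(n) = 2*2**n*n + 6*2**n - 16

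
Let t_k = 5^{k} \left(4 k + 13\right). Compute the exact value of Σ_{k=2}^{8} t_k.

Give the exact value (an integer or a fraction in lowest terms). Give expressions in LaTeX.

Step 1: r(k) = 5*(4*k + 17)/(4*k + 13).
Factor: A=5; B=1; C=k + 13/4.
Solve (5)·f(k+1) − (1)·f(k) = k + 13/4.
deg f ≤ 1 (via 0,0,1).
Solve for f: f(k) = (k + 2)/4 (degree 1 ≤ 1).
Certificate R = B(k−1)f/C = (k + 2)/(4*k + 13) gives s_k = 5**k*(k + 2).
Δs = 5**k*(4*k + 13), as required.
Σ_(k=2)^(8) t_k = s_(9) − s_(2) = 21484375 − (100) = 21484275.

Σ = 21484275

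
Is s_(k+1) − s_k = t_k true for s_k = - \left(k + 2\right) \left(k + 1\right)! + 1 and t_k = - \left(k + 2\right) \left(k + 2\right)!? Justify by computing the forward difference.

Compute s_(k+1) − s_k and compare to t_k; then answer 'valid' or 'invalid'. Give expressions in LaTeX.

s_(k+1) = -(k + 3)*factorial(k + 2) + 1
s_(k+1) − s_k = -(k + 2)*factorial(k + 2)
(s_(k+1) − s_k) − t_k = 0

Valid — Δs_k = t_k.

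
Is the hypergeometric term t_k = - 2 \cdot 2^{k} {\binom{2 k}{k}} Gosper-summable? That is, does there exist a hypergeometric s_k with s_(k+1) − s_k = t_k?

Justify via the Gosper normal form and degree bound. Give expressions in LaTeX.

The ratio is 4*(2*k + 1)/(k + 1).
So A=8*k + 4 and B=k + 1, with C=1.
f must satisfy (8*k + 4)·f(k+1) − (k)·f(k) = 1.
d = -1 from the (1,1,0) case.
deg f ≤ -1 is impossible — no certificate.

No — negative degree bound, so no certificate f.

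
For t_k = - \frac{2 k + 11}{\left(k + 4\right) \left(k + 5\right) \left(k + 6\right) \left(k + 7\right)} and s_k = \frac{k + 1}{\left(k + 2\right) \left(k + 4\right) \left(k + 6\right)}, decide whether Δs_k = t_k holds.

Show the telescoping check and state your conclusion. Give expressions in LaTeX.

Invalid: residual \frac{3 \left(k^{2} + 9 k + 19\right)}{k^{6} + 27 k^{5} + 295 k^{4} + 1665 k^{3} + 5104 k^{2} + 8028 k + 5040} ≠ 0.

s_(k+1) = (k + 2)/((k + 3)*(k + 5)*(k + 7))
s_(k+1) − s_k = -(k + 1)/((k + 2)*(k + 4)*(k + 6)) + (k + 2)/((k + 3)*(k + 5)*(k + 7))
(s_(k+1) − s_k) − t_k = 3*(k**2 + 9*k + 19)/(k**6 + 27*k**5 + 295*k**4 + 1665*k**3 + 5104*k**2 + 8028*k + 5040)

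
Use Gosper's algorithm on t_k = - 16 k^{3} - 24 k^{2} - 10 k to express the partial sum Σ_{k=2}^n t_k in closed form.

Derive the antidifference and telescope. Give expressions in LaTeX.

Ratio r(k) = (8*k**3 + 36*k**2 + 53*k + 25)/(k*(8*k**2 + 12*k + 5)).
Normal form (A,B,C) = (1, 1, k**3 + 3*k**2/2 + 5*k/8).
Set up (1)·f(k+1) − (1)·f(k) − (k**3 + 3*k**2/2 + 5*k/8) = 0.
deg f ≤ 4 (via 0,0,3).
Match coefficients ⇒ f(k) = k*(k - 1)*(2*k + 1)**2/16.
So s_k = (B(k−1)f/C)·t_k = ((k - 1)*(2*k + 1)**2/(2*(8*k**2 + 12*k + 5)))·t_k = k*(-4*k**3 + 3*k + 1).
s_(k+1) − s_k = 2*k*(-8*k**2 - 12*k - 5) = t_k.
Evaluate: s_(n+1) = n*(-4*n**3 - 16*n**2 - 21*n - 9); subtract s_(2) = -50 ⇒ S(n) = -4*n**4 - 16*n**3 - 21*n**2 - 9*n + 50.

S(n) = - 4 n^{4} - 16 n^{3} - 21 n^{2} - 9 n + 50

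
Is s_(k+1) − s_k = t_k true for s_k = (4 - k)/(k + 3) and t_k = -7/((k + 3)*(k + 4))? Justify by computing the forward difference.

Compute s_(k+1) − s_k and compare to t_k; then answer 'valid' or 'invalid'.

Valid: the claim telescopes to t_k.

s_(k+1) = (3 - k)/(k + 4)
s_(k+1) − s_k = -7/(k**2 + 7*k + 12)
(s_(k+1) − s_k) − t_k = 0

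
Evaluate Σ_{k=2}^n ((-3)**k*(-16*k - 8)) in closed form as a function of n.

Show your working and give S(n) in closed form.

t_(k+1)/t_k = 3*(-2*k - 3)/(2*k + 1).
A = -3, B = 1, C = k + 1/2.
Solve (-3)·f(k+1) − (1)·f(k) = k + 1/2.
Bound: deg f ≤ 1.
Solving with deg f ≤ 1: f(k) = -(4*k - 1)/16.
Get s_k = R·t_k = (-3)**k*(4*k - 1) with R(k) = B(k−1)f(k)/C(k) = -(4*k - 1)/(8*(2*k + 1)).
Check: Δs_k = (-3)**k*(-16*k - 8). ✓
Telescope: S(n) = s_(n+1) − s_(2) = (-3)**(n + 1)*(4*n + 3) − (63) = -12*(-3)**n*n + 3*(-3)**(n + 1) - 63.

S(n) = -12*(-3)**n*n + 3*(-3)**(n + 1) - 63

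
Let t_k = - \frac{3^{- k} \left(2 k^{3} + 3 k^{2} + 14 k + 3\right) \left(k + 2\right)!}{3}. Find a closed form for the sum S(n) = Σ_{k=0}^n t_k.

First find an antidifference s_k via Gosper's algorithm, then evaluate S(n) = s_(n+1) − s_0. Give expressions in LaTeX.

The ratio is (2*k**4 + 15*k**3 + 53*k**2 + 100*k + 66)/(3*(2*k**3 + 3*k**2 + 14*k + 3)).
A = k/3 + 1, B = 1, C = k**3 + 3*k**2/2 + 7*k + 3/2.
Need (k/3 + 1)·f(k+1) − (1)·f(k) = k**3 + 3*k**2/2 + 7*k + 3/2.
deg f ≤ 2 (via 1,0,3).
Solve for f: f(k) = 3*(2*k**2 - k + 1)/2 (degree 2 ≤ 2).
Certificate R = B(k−1)f/C = 3*(2*k**2 - k + 1)/(2*k**3 + 3*k**2 + 14*k + 3) gives s_k = -(2*k**2 - k + 1)*factorial(k + 2)/3**k.
Δs = -(2*k**3 + 3*k**2 + 14*k + 3)*factorial(k + 2)/(3*3**k), as required.
Telescope: S(n) = s_(n+1) − s_(0) = -3**(-n - 1)*(2*n**2 + 3*n + 2)*factorial(n + 3) − (-2) = (6*3**n - 2*n**5*factorial(n) - 15*n**4*factorial(n) - 42*n**3*factorial(n) - 57*n**2*factorial(n) - 40*n*factorial(n) - 12*factorial(n))/(3*3**n).

S(n) = \frac{3^{- n} \left(6 \cdot 3^{n} - 2 n^{5} n! - 15 n^{4} n! - 42 n^{3} n! - 57 n^{2} n! - 40 n n! - 12 n!\right)}{3}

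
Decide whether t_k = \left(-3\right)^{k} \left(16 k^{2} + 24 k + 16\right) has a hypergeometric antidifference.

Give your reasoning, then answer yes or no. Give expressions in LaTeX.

Yes. s_k = \left(-3\right)^{k} \left(- 4 k^{2} - 1\right).

Step 1: r(k) = 3*(-2*k**2 - 7*k - 7)/(2*k**2 + 3*k + 2).
So A=-3 and B=1, with C=k**2 + 3*k/2 + 1.
Key eq: (-3)·f(k+1) = (1)·f(k) + (k**2 + 3*k/2 + 1).
deg f ≤ 2 (via 0,0,2).
Solving with deg f ≤ 2: f(k) = -(4*k**2 + 1)/16.
Get s_k = R·t_k = (-3)**k*(-4*k**2 - 1) with R(k) = B(k−1)f(k)/C(k) = -(4*k**2 + 1)/(8*(2*k**2 + 3*k + 2)).
s_(k+1) − s_k = (-3)**k*(16*k**2 + 24*k + 16) = t_k.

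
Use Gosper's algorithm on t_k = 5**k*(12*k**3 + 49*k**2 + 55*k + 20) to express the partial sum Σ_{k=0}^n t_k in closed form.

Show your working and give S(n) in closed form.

S(n) = 5**(n + 1)*(3*n**3 + 10*n**2 + 11*n + 4)

The ratio is 5*(12*k**3 + 85*k**2 + 189*k + 136)/(12*k**3 + 49*k**2 + 55*k + 20).
Normal form (A,B,C) = (5, 1, k**3 + 49*k**2/12 + 55*k/12 + 5/3).
f must satisfy (5)·f(k+1) − (1)·f(k) = k**3 + 49*k**2/12 + 55*k/12 + 5/3.
Degrees (0,0,3) ⇒ d ≤ 3.
Solve for f: f(k) = k**2*(3*k + 1)/12 (degree 3 ≤ 3).
Then R = B(k−1)f/C = k**2*(3*k + 1)/(12*k**3 + 49*k**2 + 55*k + 20), so s_k = R(k)·t_k = 5**k*k**2*(3*k + 1).
s_(k+1) − s_k = 5**k*(12*k**3 + 49*k**2 + 55*k + 20) = t_k.
Σ_(k=0)^n t_k = s_(n+1) − s_(0) = (5**(n + 1)*(3*n**3 + 10*n**2 + 11*n + 4)) − (0), i.e. 5**(n + 1)*(3*n**3 + 10*n**2 + 11*n + 4).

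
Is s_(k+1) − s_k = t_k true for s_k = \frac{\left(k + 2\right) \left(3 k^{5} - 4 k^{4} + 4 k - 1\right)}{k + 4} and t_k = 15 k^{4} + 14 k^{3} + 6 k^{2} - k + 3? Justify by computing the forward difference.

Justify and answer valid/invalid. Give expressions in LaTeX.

s_(k+1) = (k + 3)*(4*k + 3*(k + 1)**5 - 4*(k + 1)**4 + 3)/(k + 5)
s_(k+1) − s_k = (15*k**6 + 125*k**5 + 276*k**4 + 209*k**3 + 68*k**2 + 17*k + 34)/(k**2 + 9*k + 20)
(s_(k+1) − s_k) − t_k = 2*(-12*k**5 - 78*k**4 - 62*k**3 - 23*k**2 + 5*k - 13)/(k**2 + 9*k + 20)

Invalid: residual \frac{2 \left(- 12 k^{5} - 78 k^{4} - 62 k^{3} - 23 k^{2} + 5 k - 13\right)}{k^{2} + 9 k + 20} ≠ 0.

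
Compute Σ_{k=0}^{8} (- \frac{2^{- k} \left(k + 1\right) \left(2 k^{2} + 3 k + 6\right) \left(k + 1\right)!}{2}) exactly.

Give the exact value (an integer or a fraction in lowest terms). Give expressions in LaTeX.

Compute t_(k+1)/t_k: get (k + 2)**2*(3*k + 2*(k + 1)**2 + 9)/(2*(k + 1)*(2*k**2 + 3*k + 6)).
So A=k/2 + 1 and B=1, with C=k**3 + 5*k**2/2 + 9*k/2 + 3.
Solve (k/2 + 1)·f(k+1) − (1)·f(k) = k**3 + 5*k**2/2 + 9*k/2 + 3.
Bound: deg f ≤ 2.
Match coefficients ⇒ f(k) = 2*k**2 + k - 2.
So s_k = (B(k−1)f/C)·t_k = (2*(2*k**2 + k - 2)/((k + 1)*(2*k**2 + 3*k + 6)))·t_k = -(2*k**2 + k - 2)*factorial(k + 1)/2**k.
Check: Δs_k = -(k + 1)*(2*k**2 + 3*k + 6)*factorial(k + 1)/(2*2**k). ✓
Sum = s_(9) − s_(0); s_(9) = -2395575/2, s_(0) = 2 ⇒ -2395579/2.

Σ = -2395579/2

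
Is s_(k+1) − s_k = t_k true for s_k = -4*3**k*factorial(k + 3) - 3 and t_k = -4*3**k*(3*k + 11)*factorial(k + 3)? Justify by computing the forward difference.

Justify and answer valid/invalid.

valid; difference matches t_k

s_(k+1) = -4*3**(k + 1)*factorial(k + 4) - 3
s_(k+1) − s_k = -4*3**k*(3*k + 11)*factorial(k + 3)
(s_(k+1) − s_k) − t_k = 0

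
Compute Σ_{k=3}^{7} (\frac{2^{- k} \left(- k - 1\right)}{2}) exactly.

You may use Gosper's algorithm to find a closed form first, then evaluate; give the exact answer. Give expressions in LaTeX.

The ratio is (k + 2)/(2*(k + 1)).
Take A(k)=1/2, B(k)=1, C(k)=k + 1.
Need (1/2)·f(k+1) − (1)·f(k) = k + 1.
Bound: deg f ≤ 1.
Solving with deg f ≤ 1: f(k) = -2*(k + 2).
Then R = B(k−1)f/C = -2*(k + 2)/(k + 1), so s_k = R(k)·t_k = (k + 2)/2**k.
Verify: (-k - 1)/(2*2**k) matches t_k.
Sum = s_(8) − s_(3); s_(8) = 5/128, s_(3) = 5/8 ⇒ -75/128.

Σ = -75/128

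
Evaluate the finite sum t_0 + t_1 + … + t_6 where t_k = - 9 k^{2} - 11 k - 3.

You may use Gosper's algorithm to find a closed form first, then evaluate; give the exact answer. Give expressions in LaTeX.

t_(k+1)/t_k = (9*k**2 + 29*k + 23)/(9*k**2 + 11*k + 3).
Normal form (A,B,C) = (1, 1, k**2 + 11*k/9 + 1/3).
Solve (1)·f(k+1) − (1)·f(k) = k**2 + 11*k/9 + 1/3.
deg f ≤ 3 (via 0,0,2).
Match coefficients ⇒ f(k) = k*(3*k**2 + k - 1)/9.
Then R = B(k−1)f/C = k*(3*k**2 + k - 1)/(9*k**2 + 11*k + 3), so s_k = R(k)·t_k = k*(-3*k**2 - k + 1).
s_(k+1) − s_k = -9*k**2 - 11*k - 3 = t_k.
Sum = s_(7) − s_(0); s_(7) = -1071, s_(0) = 0 ⇒ -1071.

Σ = -1071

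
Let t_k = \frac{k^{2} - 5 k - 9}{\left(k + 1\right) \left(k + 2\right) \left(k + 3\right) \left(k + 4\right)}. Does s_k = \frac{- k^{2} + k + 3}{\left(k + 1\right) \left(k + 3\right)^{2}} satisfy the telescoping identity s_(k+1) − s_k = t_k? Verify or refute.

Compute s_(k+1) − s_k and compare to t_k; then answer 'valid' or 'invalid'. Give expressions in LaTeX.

s_(k+1) = (k - (k + 1)**2 + 4)/((k + 2)*(k + 4)**2)
s_(k+1) − s_k = (k**4 - 33*k**2 - 92*k - 69)/(k**6 + 17*k**5 + 117*k**4 + 415*k**3 + 794*k**2 + 768*k + 288)
(s_(k+1) − s_k) − t_k = (-2*k**3 - k**2 + 31*k + 39)/(k**6 + 17*k**5 + 117*k**4 + 415*k**3 + 794*k**2 + 768*k + 288)

Invalid: residual \frac{- 2 k^{3} - k^{2} + 31 k + 39}{k^{6} + 17 k^{5} + 117 k^{4} + 415 k^{3} + 794 k^{2} + 768 k + 288} ≠ 0.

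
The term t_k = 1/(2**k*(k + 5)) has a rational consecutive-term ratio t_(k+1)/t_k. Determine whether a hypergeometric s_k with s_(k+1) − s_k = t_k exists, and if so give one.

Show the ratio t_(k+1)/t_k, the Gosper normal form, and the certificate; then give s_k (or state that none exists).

Ratio r(k) = (k + 5)/(2*(k + 6)).
Normal form (A,B,C) = (k/2 + 5/2, k + 6, 1).
f must satisfy (k/2 + 5/2)·f(k+1) − (k + 5)·f(k) = 1.
deg f ≤ -1 (via 1,1,0).
Bound -1 < 0, so the key equation has no polynomial solution.

not Gosper-summable; s_k does not exist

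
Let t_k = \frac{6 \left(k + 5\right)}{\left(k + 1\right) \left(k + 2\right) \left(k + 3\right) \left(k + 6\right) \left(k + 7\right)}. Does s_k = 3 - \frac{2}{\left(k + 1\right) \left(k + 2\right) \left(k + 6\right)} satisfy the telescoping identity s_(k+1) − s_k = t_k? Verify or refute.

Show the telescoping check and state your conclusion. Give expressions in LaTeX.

s_(k+1) = 3 - 2/((k + 2)*(k + 3)*(k + 7))
s_(k+1) − s_k = 6*(k + 5)/(k**5 + 19*k**4 + 131*k**3 + 401*k**2 + 540*k + 252)
(s_(k+1) − s_k) − t_k = 0

valid; difference matches t_k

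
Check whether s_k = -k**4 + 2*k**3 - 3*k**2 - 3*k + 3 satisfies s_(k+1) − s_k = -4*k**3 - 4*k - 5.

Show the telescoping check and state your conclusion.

s_(k+1) = -k**4 - 2*k**3 - 3*k**2 - 7*k - 2
s_(k+1) − s_k = -4*k**3 - 4*k - 5
(s_(k+1) − s_k) − t_k = 0

Valid — Δs_k = t_k.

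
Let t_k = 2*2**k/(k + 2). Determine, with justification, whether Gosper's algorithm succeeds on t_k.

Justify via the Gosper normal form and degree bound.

No — negative degree bound, so no certificate f.

Ratio r(k) = 2*(k + 2)/(k + 3).
Factor: A=2*k + 4; B=k + 3; C=1.
Solve (2*k + 4)·f(k+1) − (k + 2)·f(k) = 1.
deg f ≤ -1 (via 1,1,0).
Bound -1 < 0, so the key equation has no polynomial solution.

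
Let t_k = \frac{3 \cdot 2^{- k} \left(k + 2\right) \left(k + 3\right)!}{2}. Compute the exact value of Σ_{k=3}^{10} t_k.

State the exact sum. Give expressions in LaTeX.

Σ = 127702305

Ratio r(k) = (k + 3)*(k + 4)/(2*(k + 2)).
A = k/2 + 2, B = 1, C = k + 2.
Key eq: (k/2 + 2)·f(k+1) = (1)·f(k) + (k + 2).
Bound: deg f ≤ 0.
Solve for f: f(k) = 2 (degree 0 ≤ 0).
Get s_k = R·t_k = 3*factorial(k + 3)/2**k with R(k) = B(k−1)f(k)/C(k) = 2/(k + 2).
Verify: 3*(k + 2)*factorial(k + 3)/(2*2**k) matches t_k.
Sum = s_(11) − s_(3); s_(11) = 127702575, s_(3) = 270 ⇒ 127702305.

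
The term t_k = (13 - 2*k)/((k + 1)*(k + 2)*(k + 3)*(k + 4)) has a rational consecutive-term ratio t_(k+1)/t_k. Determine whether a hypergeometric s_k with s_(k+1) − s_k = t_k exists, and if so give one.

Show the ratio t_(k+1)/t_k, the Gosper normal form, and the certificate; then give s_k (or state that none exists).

r(k) = (k + 1)*(2*k - 11)/((k + 5)*(2*k - 13)) after simplifying.
Gosper form: A/B · C(k+1)/C(k) with A=k + 1, B=k + 5, C=k - 13/2.
Need (k + 1)·f(k+1) − (k + 4)·f(k) = k - 13/2.
Degrees (1,1,1) ⇒ d ≤ 3.
A polynomial solution: f(k) = -k*(2*k**2 + 12*k + 25)/6.
R(k) = B(k−1)·f(k)/C(k) = -k*(k + 4)*(2*k**2 + 12*k + 25)/(3*(2*k - 13)); s_k = R·t_k = k*(2*k**2 + 12*k + 25)/(3*(k + 1)*(k + 2)*(k + 3)).
Δs = (13 - 2*k)/(k**4 + 10*k**3 + 35*k**2 + 50*k + 24), as required.

s_k = k*(2*k**2 + 12*k + 25)/(3*(k + 1)*(k + 2)*(k + 3))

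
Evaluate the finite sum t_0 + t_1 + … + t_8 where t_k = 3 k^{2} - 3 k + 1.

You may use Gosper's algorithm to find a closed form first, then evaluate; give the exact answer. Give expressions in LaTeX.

t_(k+1)/t_k = (3*k**2 + 3*k + 1)/(3*k**2 - 3*k + 1).
A = 1, B = 1, C = k**2 - k + 1/3.
f must satisfy (1)·f(k+1) − (1)·f(k) = k**2 - k + 1/3.
d = 3 from the (0,0,2) case.
Solve for f: f(k) = k*(k**2 - 3*k + 3)/3 (degree 3 ≤ 3).
R(k) = B(k−1)·f(k)/C(k) = k*(k**2 - 3*k + 3)/(3*k**2 - 3*k + 1); s_k = R·t_k = k*(k**2 - 3*k + 3).
Check: Δs_k = 3*k**2 - 3*k + 1. ✓
Telescoping: Σ = s_(9) − s_(0) = 513 − (0) = 513.

Σ = 513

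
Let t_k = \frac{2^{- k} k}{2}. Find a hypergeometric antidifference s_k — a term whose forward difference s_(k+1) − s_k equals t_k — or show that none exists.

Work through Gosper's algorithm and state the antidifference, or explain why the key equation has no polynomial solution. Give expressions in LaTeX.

s_k = 2^{- k} \left(- k - 1\right)

Compute t_(k+1)/t_k: get (k + 1)/(2*k).
Gosper form: A/B · C(k+1)/C(k) with A=1/2, B=1, C=k.
Need (1/2)·f(k+1) − (1)·f(k) = k.
From deg A=0, deg B=0, deg C=1: d=1.
A polynomial solution: f(k) = -2*(k + 1).
Certificate R = B(k−1)f/C = -2*(k + 1)/k gives s_k = (-k - 1)/2**k.
Verify: k/(2*2**k) matches t_k.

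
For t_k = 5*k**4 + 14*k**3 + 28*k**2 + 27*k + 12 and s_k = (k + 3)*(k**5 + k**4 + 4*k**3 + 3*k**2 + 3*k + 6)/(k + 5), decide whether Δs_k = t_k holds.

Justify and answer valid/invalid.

Invalid: residual 4*(-2*k**5 - 19*k**4 - 47*k**3 - 82*k**2 - 72*k - 27)/(k**2 + 11*k + 30) ≠ 0.

s_(k+1) = (k**6 + 10*k**5 + 42*k**4 + 103*k**3 + 154*k**2 + 138*k + 72)/(k + 6)
s_(k+1) − s_k = (5*k**6 + 61*k**5 + 256*k**4 + 567*k**3 + 821*k**2 + 654*k + 252)/(k**2 + 11*k + 30)
(s_(k+1) − s_k) − t_k = 4*(-2*k**5 - 19*k**4 - 47*k**3 - 82*k**2 - 72*k - 27)/(k**2 + 11*k + 30)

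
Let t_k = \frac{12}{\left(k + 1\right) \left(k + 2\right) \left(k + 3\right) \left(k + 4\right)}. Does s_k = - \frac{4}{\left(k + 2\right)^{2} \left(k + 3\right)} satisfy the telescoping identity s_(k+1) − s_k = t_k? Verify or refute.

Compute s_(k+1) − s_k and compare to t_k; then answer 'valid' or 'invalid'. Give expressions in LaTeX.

Invalid: residual \frac{8 \left(- 2 k - 5\right)}{k^{6} + 15 k^{5} + 91 k^{4} + 285 k^{3} + 484 k^{2} + 420 k + 144} ≠ 0.

s_(k+1) = -4/((k + 3)**2*(k + 4))
s_(k+1) − s_k = 4*(3*k + 8)/(k**5 + 14*k**4 + 77*k**3 + 208*k**2 + 276*k + 144)
(s_(k+1) − s_k) − t_k = 8*(-2*k - 5)/(k**6 + 15*k**5 + 91*k**4 + 285*k**3 + 484*k**2 + 420*k + 144)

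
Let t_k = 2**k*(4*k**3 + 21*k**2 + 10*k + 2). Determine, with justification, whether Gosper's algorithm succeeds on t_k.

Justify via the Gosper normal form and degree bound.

The ratio is 2*(4*k**3 + 33*k**2 + 64*k + 37)/(4*k**3 + 21*k**2 + 10*k + 2).
So A=2 and B=1, with C=k**3 + 21*k**2/4 + 5*k/2 + 1/2.
Key eq: (2)·f(k+1) = (1)·f(k) + (k**3 + 21*k**2/4 + 5*k/2 + 1/2).
From deg A=0, deg B=0, deg C=3: d=3.
A polynomial solution: f(k) = (4*k**3 - 3*k**2 - 2*k + 4)/4.
Get s_k = R·t_k = 2**k*(4*k**3 - 3*k**2 - 2*k + 4) with R(k) = B(k−1)f(k)/C(k) = (4*k**3 - 3*k**2 - 2*k + 4)/(4*k**3 + 21*k**2 + 10*k + 2).
Δs = 2**k*(4*k**3 + 21*k**2 + 10*k + 2), as required.

Yes. s_k = 2**k*(4*k**3 - 3*k**2 - 2*k + 4).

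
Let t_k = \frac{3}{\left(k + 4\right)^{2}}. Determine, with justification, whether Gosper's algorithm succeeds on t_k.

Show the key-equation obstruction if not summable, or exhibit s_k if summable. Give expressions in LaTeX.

No — key equation has no polynomial f.

The ratio is (k + 4)**2/(k + 5)**2.
So A=k**2 + 8*k + 16 and B=k**2 + 10*k + 25, with C=1.
f must satisfy (k**2 + 8*k + 16)·f(k+1) − (k**2 + 8*k + 16)·f(k) = 1.
From deg A=2, deg B=2, deg C=0: d=0.
f = c0 ⇒ A·f(k+1) − B(k−1)·f(k) − C = -1. The system {-1 = 0} is inconsistent; no antidifference.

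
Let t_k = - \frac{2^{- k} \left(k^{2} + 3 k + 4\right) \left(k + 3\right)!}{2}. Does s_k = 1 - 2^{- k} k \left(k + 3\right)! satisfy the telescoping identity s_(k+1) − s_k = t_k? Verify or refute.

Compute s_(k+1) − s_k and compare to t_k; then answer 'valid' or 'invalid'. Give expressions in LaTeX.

Valid: the claim telescopes to t_k.

s_(k+1) = -2**(-k - 1)*(k + 1)*factorial(k + 4) + 1
s_(k+1) − s_k = -(k**2 + 3*k + 4)*factorial(k + 3)/(2*2**k)
(s_(k+1) − s_k) − t_k = 0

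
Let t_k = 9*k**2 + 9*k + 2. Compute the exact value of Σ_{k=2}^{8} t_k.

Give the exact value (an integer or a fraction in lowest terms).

Σ = 2156

The ratio is (9*k**2 + 27*k + 20)/(9*k**2 + 9*k + 2).
Take A(k)=1, B(k)=1, C(k)=k**2 + k + 2/9.
Solve (1)·f(k+1) − (1)·f(k) = k**2 + k + 2/9.
Degrees (0,0,2) ⇒ d ≤ 3.
Match coefficients ⇒ f(k) = k*(3*k**2 - 1)/9.
R(k) = B(k−1)·f(k)/C(k) = k*(3*k**2 - 1)/((3*k + 1)*(3*k + 2)); s_k = R·t_k = 3*k**3 - k.
Check: Δs_k = 9*k**2 + 9*k + 2. ✓
Sum = s_(9) − s_(2); s_(9) = 2178, s_(2) = 22 ⇒ 2156.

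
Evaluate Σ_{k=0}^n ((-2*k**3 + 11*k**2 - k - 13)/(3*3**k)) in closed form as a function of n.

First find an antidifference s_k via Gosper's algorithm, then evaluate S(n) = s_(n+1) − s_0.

r(k) = (2*k**3 - 5*k**2 - 15*k + 5)/(3*(2*k**3 - 11*k**2 + k + 13)) after simplifying.
A = 1/3, B = 1, C = k**3 - 11*k**2/2 + k/2 + 13/2.
Solve (1/3)·f(k+1) − (1)·f(k) = k**3 - 11*k**2/2 + k/2 + 13/2.
d = 3 from the (0,0,3) case.
Solve for f: f(k) = -3*(k**3 - 4*k**2 - 2*k + 4)/2 (degree 3 ≤ 3).
Get s_k = R·t_k = (k**3 - 4*k**2 - 2*k + 4)/3**k with R(k) = B(k−1)f(k)/C(k) = -3*(k**3 - 4*k**2 - 2*k + 4)/(2*k**3 - 11*k**2 + k + 13).
s_(k+1) − s_k = (-2*k**3 + 11*k**2 - k - 13)/(3*3**k) = t_k.
Telescope: S(n) = s_(n+1) − s_(0) = 3**(-n - 1)*(n**3 - n**2 - 7*n - 1) − (4) = (-12*3**n + n**3 - n**2 - 7*n - 1)/(3*3**n).

S(n) = (-12*3**n + n**3 - n**2 - 7*n - 1)/(3*3**n)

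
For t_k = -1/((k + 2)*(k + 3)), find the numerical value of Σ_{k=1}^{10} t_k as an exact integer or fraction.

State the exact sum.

t_(k+1)/t_k = (k + 2)/(k + 4).
Take A(k)=k + 2, B(k)=k + 4, C(k)=1.
Need (k + 2)·f(k+1) − (k + 3)·f(k) = 1.
From deg A=1, deg B=1, deg C=0: d=1.
Solving with deg f ≤ 1: f(k) = k/2.
Get s_k = R·t_k = -k/(2*k + 4) with R(k) = B(k−1)f(k)/C(k) = k*(k + 3)/2.
Verify: -1/(k**2 + 5*k + 6) matches t_k.
Telescoping: Σ = s_(11) − s_(1) = -11/26 − (-1/6) = -10/39.

Σ = -10/39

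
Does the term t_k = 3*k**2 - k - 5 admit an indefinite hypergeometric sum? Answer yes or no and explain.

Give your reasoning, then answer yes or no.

Yes. s_k = k*(k**2 - 2*k - 4).

Ratio r(k) = (k - 3*(k + 1)**2 + 6)/(-3*k**2 + k + 5).
So A=1 and B=1, with C=k**2 - k/3 - 5/3.
Set up (1)·f(k+1) − (1)·f(k) − (k**2 - k/3 - 5/3) = 0.
deg f ≤ 3 (via 0,0,2).
Solve for f: f(k) = k*(k**2 - 2*k - 4)/3 (degree 3 ≤ 3).
So s_k = (B(k−1)f/C)·t_k = (k*(k**2 - 2*k - 4)/(3*k**2 - k - 5))·t_k = k*(k**2 - 2*k - 4).
Verify: 3*k**2 - k - 5 matches t_k.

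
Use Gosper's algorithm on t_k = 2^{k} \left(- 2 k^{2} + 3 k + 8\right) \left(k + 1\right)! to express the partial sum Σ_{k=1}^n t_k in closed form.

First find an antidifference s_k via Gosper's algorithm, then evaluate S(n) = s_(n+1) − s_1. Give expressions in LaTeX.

S(n) = - 2 \cdot 2^{n} n^{3} n! + 14 \cdot 2^{n} n n! + 12 \cdot 2^{n} n! - 12

Ratio r(k) = 2*(2*k**3 + 5*k**2 - 7*k - 18)/(2*k**2 - 3*k - 8).
So A=2*k + 4 and B=1, with C=k**2 - 3*k/2 - 4.
f must satisfy (2*k + 4)·f(k+1) − (1)·f(k) = k**2 - 3*k/2 - 4.
From deg A=1, deg B=0, deg C=2: d=1.
A polynomial solution: f(k) = (k - 4)/2.
Then R = B(k−1)f/C = (k - 4)/(2*k**2 - 3*k - 8), so s_k = R(k)·t_k = -2**k*(k - 4)*factorial(k + 1).
Check: Δs_k = 2**k*(-2*k**2 + 3*k + 8)*factorial(k + 1). ✓
s_(n+1) = -2**(n + 1)*(n - 3)*factorial(n + 2) and s_(1) = 12, so S(n) = -2*2**n*n**3*factorial(n) + 14*2**n*n*factorial(n) + 12*2**n*factorial(n) - 12.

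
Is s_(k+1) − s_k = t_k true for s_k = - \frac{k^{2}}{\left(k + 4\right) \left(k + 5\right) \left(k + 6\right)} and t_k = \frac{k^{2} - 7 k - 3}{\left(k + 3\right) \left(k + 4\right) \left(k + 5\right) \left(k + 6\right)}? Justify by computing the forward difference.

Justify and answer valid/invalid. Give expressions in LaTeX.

Invalid: residual \frac{3 \left(- 2 k^{2} + 7 k + 3\right)}{k^{5} + 25 k^{4} + 245 k^{3} + 1175 k^{2} + 2754 k + 2520} ≠ 0.

s_(k+1) = -(k + 1)**2/((k + 5)*(k + 6)*(k + 7))
s_(k+1) − s_k = (k**2 - 9*k - 4)/(k**4 + 22*k**3 + 179*k**2 + 638*k + 840)
(s_(k+1) − s_k) − t_k = 3*(-2*k**2 + 7*k + 3)/(k**5 + 25*k**4 + 245*k**3 + 1175*k**2 + 2754*k + 2520)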